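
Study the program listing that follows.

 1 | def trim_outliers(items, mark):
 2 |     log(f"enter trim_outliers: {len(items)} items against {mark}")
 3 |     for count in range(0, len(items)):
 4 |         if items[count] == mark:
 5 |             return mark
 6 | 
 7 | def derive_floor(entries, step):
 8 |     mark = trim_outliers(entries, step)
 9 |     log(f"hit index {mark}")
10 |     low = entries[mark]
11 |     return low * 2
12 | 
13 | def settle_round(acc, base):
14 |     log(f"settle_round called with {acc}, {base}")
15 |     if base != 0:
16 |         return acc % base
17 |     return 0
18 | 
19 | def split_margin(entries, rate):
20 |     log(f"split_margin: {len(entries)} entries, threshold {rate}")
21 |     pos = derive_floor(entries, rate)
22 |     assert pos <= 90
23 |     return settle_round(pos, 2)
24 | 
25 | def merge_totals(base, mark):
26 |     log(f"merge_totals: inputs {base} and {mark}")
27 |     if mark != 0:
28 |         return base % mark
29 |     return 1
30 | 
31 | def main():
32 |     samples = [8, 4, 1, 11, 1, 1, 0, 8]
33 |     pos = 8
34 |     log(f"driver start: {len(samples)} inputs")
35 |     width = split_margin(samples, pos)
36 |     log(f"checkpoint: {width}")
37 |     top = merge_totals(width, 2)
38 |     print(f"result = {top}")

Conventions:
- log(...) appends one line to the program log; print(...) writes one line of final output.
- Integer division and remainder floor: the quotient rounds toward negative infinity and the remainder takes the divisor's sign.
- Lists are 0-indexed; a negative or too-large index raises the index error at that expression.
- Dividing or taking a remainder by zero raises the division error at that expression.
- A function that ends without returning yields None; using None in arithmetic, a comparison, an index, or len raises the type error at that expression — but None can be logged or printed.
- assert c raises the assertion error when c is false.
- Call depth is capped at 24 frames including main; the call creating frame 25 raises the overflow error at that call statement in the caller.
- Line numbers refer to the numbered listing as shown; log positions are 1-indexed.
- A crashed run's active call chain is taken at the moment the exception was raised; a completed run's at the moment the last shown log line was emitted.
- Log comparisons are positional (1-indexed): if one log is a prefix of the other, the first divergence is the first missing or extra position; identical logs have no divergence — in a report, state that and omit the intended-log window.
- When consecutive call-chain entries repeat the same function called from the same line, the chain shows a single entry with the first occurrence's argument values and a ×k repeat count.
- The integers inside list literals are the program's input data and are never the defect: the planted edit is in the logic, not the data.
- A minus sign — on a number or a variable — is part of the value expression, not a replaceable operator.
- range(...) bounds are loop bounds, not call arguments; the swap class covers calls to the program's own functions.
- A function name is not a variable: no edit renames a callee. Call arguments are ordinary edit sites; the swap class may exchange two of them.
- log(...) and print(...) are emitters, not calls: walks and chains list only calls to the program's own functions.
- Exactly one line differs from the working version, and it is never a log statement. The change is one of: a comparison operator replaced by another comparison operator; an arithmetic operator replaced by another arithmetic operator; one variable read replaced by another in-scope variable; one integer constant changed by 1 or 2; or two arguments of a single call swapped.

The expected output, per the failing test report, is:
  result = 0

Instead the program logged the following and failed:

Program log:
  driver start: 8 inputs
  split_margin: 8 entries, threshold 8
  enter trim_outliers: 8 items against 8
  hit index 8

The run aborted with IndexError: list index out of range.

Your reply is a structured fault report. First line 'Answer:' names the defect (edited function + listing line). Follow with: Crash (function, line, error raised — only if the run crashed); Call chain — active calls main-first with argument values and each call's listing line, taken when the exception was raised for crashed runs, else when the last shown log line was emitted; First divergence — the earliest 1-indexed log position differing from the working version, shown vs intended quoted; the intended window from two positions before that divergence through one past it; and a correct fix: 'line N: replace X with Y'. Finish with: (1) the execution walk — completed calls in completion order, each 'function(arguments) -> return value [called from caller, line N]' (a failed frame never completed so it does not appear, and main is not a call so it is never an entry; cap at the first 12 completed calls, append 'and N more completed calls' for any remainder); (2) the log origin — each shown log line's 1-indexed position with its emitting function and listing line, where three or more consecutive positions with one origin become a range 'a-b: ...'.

Answer: the defect is in trim_outliers at line 5.
Core observation: Everything matches until log position 4, which reads 'hit index 8' in place of 'hit index 0'.
Crash: derive_floor, line 10, IndexError.
Call chain: main -> split_margin([8, 4, 1, 11, 1, 1, 0, 8], 8) (called at line 35) -> derive_floor([8, 4, 1, 11, 1, 1, 0, 8], 8) (called at line 21).
First divergence: at position 4 the run shows 'hit index 8' where the working version logs 'hit index 0'.
Intended log window:
  2: split_margin: 8 entries, threshold 8
  3: enter trim_outliers: 8 items against 8
  4: hit index 0
  5: settle_round called with 16, 2
Execution walk:
  trim_outliers([8, 4, 1, 11, 1, 1, 0, 8], 8) -> 8  [called from derive_floor, line 8]
Log line origins:
  1: from main, line 34
  2: from split_margin, line 20
  3: from trim_outliers, line 2
  4: from derive_floor, line 9
A correct fix: line 5: replace `mark` with `count`.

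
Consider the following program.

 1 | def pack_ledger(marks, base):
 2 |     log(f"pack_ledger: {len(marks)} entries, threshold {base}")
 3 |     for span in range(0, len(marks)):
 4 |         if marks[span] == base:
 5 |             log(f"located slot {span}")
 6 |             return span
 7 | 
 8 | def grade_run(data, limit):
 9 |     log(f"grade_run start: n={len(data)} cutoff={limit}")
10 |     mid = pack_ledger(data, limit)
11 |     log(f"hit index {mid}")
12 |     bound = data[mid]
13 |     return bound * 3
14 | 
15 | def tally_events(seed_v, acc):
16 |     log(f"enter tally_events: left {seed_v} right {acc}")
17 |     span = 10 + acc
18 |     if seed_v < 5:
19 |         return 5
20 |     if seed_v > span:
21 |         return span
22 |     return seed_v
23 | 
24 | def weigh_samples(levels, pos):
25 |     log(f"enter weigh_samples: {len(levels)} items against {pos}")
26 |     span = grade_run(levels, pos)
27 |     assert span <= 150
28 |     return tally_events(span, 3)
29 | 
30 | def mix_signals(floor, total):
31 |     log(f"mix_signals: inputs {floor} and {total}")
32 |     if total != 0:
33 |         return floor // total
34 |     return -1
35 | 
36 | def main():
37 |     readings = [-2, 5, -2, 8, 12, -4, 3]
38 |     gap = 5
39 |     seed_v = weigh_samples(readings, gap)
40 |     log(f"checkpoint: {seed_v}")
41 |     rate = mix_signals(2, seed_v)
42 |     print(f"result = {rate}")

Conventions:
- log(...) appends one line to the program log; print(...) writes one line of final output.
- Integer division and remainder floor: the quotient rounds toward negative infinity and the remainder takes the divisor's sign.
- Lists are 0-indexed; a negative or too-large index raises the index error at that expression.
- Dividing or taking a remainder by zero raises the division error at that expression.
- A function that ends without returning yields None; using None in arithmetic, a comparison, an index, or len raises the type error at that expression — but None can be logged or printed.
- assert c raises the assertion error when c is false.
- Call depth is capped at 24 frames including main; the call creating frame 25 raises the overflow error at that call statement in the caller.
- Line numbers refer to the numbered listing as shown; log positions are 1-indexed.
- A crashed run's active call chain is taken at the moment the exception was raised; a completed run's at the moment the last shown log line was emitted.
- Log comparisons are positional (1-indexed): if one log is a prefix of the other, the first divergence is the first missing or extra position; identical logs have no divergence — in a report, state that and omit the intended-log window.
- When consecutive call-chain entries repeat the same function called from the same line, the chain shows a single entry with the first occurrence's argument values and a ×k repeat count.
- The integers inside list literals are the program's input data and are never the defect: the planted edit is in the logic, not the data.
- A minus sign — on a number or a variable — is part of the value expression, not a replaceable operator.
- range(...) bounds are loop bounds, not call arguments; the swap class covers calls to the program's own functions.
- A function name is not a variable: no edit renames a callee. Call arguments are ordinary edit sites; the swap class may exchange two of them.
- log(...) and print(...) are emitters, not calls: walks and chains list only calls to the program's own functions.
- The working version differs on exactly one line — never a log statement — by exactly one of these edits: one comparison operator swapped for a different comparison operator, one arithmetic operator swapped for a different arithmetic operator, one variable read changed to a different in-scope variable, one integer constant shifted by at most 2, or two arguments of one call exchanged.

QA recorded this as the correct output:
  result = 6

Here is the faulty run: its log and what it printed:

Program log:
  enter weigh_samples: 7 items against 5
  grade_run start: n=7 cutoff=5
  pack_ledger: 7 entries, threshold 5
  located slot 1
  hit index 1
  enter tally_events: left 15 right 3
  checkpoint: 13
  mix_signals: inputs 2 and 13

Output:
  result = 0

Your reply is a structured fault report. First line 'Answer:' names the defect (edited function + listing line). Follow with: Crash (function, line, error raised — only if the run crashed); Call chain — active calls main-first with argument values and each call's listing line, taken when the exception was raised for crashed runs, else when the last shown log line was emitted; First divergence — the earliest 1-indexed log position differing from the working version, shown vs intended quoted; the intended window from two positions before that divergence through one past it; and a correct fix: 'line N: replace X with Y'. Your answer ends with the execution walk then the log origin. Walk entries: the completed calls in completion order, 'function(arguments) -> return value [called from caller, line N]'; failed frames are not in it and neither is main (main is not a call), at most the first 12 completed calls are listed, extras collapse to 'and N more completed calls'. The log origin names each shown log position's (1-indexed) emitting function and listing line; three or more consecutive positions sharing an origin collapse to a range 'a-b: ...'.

Answer: the defect is in main at line 41.
Core observation: Log line 8 is where behavior first shows: 'mix_signals: inputs 2 and 13' appears instead of 'mix_signals: inputs 13 and 2'.
Call chain: main -> mix_signals(2, 13) (called at line 41).
First divergence: position 8; shown 'mix_signals: inputs 2 and 13' vs intended 'mix_signals: inputs 13 and 2'.
Intended log window:
  6: enter tally_events: left 15 right 3
  7: checkpoint: 13
  8: mix_signals: inputs 13 and 2
Execution walk:
  pack_ledger([-2, 5, -2, 8, 12, -4, 3], 5) -> 1  [called from grade_run, line 10]
  grade_run([-2, 5, -2, 8, 12, -4, 3], 5) -> 15  [called from weigh_samples, line 26]
  tally_events(15, 3) -> 13  [called from weigh_samples, line 28]
  weigh_samples([-2, 5, -2, 8, 12, -4, 3], 5) -> 13  [called from main, line 39]
  mix_signals(2, 13) -> 0  [called from main, line 41]
Log origin:
  1: from weigh_samples, line 25
  2: from grade_run, line 9
  3: from pack_ledger, line 2
  4: from pack_ledger, line 5
  5: from grade_run, line 11
  6: from tally_events, line 16
  7: from main, line 40
  8: from mix_signals, line 31
A correct fix: line 41: replace `mix_signals(2, seed_v)` with `mix_signals(seed_v, 2)`.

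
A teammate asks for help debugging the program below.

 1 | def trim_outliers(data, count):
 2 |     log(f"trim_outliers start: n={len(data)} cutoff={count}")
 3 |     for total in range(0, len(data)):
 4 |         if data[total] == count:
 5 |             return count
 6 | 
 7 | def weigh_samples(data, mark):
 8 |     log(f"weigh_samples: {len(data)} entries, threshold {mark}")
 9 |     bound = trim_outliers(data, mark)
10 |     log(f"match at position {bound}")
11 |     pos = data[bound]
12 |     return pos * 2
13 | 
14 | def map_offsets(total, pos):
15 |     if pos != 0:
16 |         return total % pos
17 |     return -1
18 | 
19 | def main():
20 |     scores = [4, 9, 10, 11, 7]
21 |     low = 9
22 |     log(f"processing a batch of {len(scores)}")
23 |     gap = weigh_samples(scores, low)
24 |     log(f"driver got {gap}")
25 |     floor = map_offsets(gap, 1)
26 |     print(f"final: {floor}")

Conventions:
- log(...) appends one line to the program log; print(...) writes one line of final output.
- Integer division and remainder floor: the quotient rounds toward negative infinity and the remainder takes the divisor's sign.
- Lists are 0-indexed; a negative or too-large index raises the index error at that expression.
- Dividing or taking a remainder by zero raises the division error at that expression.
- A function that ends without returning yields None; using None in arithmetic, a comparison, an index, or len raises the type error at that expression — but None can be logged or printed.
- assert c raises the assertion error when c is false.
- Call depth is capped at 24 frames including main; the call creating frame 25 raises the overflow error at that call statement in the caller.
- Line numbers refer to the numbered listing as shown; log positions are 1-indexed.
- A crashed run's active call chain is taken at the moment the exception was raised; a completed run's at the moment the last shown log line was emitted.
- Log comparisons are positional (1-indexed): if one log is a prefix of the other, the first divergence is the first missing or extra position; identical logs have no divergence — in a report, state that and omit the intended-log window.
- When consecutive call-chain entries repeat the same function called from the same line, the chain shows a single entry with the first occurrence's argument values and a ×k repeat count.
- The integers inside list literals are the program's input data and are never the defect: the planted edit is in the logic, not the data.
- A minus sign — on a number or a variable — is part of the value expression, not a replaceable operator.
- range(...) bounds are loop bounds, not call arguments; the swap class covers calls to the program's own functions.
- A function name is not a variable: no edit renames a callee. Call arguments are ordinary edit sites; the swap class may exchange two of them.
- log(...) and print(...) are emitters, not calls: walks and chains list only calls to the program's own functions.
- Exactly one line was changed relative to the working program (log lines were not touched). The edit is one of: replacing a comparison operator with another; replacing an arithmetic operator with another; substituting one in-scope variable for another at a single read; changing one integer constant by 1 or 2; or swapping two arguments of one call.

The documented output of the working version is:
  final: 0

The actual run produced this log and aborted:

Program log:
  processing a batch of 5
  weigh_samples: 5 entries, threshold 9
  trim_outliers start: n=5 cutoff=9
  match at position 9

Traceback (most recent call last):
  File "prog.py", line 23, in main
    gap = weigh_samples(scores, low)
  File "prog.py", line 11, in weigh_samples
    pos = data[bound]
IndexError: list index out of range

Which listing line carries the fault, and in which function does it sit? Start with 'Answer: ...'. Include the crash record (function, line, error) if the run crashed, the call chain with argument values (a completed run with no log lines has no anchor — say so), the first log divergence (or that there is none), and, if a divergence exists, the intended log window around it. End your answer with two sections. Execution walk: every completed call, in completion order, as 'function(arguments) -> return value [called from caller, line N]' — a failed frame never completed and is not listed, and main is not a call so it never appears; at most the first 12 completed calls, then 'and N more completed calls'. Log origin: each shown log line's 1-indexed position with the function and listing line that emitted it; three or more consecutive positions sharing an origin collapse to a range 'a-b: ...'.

Answer: the defect is in trim_outliers at line 5.
Core observation: At log position 4 the runs split — shown 'match at position 9', but the working version logs 'match at position 1'.
Crash: weigh_samples, line 11, IndexError.
Call chain: main -> weigh_samples([4, 9, 10, 11, 7], 9) (called at line 23).
First divergence: position 4; shown 'match at position 9' vs intended 'match at position 1'.
Intended log window:
  2: weigh_samples: 5 entries, threshold 9
  3: trim_outliers start: n=5 cutoff=9
  4: match at position 1
  5: driver got 18
Execution walk:
  trim_outliers([4, 9, 10, 11, 7], 9) -> 9  [called from weigh_samples, line 9]
Origin of each log line:
  1: logged in main at line 22
  2: logged in weigh_samples at line 8
  3: logged in trim_outliers at line 2
  4: logged in weigh_samples at line 10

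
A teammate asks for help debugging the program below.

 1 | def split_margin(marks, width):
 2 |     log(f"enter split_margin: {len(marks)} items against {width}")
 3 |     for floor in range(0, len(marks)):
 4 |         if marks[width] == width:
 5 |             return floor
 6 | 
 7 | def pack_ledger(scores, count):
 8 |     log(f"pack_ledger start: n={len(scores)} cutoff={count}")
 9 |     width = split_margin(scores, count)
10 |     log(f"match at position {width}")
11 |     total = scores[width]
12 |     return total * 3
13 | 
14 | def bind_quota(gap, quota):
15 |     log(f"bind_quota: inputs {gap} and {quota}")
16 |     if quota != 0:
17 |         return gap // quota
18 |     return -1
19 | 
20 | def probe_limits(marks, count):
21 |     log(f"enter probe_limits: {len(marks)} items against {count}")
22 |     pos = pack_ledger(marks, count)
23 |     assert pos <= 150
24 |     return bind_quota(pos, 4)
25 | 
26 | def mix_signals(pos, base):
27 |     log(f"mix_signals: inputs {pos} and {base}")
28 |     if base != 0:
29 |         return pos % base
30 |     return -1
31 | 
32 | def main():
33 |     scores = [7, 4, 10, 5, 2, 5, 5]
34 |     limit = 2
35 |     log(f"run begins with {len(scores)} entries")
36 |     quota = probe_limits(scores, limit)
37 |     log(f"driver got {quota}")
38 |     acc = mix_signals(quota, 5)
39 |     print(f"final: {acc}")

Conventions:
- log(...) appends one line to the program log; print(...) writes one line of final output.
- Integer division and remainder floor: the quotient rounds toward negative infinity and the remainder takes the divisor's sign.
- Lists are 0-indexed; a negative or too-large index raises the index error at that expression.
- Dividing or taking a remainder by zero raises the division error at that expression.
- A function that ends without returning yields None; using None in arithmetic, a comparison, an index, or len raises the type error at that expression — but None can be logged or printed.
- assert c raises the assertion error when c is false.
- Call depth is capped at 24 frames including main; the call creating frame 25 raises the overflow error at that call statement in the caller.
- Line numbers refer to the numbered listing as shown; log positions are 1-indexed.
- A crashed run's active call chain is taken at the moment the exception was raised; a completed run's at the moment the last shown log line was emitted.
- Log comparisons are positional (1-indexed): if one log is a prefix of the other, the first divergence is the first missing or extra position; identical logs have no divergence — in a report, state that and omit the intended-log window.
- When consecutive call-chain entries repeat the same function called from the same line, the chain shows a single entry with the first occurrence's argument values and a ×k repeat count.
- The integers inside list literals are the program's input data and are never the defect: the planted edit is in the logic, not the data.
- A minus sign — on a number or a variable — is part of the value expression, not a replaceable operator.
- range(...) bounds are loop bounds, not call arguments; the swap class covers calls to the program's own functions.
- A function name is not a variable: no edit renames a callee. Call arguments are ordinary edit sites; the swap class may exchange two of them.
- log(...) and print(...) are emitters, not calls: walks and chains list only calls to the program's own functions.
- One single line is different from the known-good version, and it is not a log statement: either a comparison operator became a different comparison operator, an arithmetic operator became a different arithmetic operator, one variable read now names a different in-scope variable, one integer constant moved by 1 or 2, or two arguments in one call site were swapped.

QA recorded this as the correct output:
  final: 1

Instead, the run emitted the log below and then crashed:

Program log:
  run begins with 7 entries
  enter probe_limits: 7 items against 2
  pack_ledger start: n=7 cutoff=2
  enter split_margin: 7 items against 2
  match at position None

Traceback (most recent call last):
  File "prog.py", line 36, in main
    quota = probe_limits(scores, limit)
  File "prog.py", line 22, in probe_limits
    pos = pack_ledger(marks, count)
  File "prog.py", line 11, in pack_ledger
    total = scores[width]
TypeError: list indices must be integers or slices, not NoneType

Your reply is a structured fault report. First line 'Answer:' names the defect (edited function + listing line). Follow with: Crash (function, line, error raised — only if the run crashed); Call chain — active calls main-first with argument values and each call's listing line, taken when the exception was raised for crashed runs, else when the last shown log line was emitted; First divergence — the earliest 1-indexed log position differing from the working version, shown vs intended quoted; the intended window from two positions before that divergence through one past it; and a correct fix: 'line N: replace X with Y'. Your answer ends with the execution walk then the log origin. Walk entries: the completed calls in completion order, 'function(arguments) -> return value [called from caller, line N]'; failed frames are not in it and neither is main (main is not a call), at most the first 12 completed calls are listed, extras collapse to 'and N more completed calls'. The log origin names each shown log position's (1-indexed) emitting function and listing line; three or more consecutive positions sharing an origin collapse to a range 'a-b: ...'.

Answer: the defect is in split_margin at line 4.
Key fact: The earliest visible damage is log position 5 — 'match at position None' rather than the intended 'match at position 4'.
Crash: pack_ledger, line 11, TypeError.
Call chain: main -> probe_limits([7, 4, 10, 5, 2, 5, 5], 2) (called at line 36) -> pack_ledger([7, 4, 10, 5, 2, 5, 5], 2) (called at line 22).
First divergence: position 5; shown 'match at position None' vs intended 'match at position 4'.
Intended log window:
  3: pack_ledger start: n=7 cutoff=2
  4: enter split_margin: 7 items against 2
  5: match at position 4
  6: bind_quota: inputs 6 and 4
Execution walk:
  split_margin([7, 4, 10, 5, 2, 5, 5], 2) -> None  [called from pack_ledger, line 9]
Log line origins:
  1: logged in main at line 35
  2: logged in probe_limits at line 21
  3: logged in pack_ledger at line 8
  4: logged in split_margin at line 2
  5: logged in pack_ledger at line 10
A correct fix: line 4: replace `marks[width]` with `marks[floor]`.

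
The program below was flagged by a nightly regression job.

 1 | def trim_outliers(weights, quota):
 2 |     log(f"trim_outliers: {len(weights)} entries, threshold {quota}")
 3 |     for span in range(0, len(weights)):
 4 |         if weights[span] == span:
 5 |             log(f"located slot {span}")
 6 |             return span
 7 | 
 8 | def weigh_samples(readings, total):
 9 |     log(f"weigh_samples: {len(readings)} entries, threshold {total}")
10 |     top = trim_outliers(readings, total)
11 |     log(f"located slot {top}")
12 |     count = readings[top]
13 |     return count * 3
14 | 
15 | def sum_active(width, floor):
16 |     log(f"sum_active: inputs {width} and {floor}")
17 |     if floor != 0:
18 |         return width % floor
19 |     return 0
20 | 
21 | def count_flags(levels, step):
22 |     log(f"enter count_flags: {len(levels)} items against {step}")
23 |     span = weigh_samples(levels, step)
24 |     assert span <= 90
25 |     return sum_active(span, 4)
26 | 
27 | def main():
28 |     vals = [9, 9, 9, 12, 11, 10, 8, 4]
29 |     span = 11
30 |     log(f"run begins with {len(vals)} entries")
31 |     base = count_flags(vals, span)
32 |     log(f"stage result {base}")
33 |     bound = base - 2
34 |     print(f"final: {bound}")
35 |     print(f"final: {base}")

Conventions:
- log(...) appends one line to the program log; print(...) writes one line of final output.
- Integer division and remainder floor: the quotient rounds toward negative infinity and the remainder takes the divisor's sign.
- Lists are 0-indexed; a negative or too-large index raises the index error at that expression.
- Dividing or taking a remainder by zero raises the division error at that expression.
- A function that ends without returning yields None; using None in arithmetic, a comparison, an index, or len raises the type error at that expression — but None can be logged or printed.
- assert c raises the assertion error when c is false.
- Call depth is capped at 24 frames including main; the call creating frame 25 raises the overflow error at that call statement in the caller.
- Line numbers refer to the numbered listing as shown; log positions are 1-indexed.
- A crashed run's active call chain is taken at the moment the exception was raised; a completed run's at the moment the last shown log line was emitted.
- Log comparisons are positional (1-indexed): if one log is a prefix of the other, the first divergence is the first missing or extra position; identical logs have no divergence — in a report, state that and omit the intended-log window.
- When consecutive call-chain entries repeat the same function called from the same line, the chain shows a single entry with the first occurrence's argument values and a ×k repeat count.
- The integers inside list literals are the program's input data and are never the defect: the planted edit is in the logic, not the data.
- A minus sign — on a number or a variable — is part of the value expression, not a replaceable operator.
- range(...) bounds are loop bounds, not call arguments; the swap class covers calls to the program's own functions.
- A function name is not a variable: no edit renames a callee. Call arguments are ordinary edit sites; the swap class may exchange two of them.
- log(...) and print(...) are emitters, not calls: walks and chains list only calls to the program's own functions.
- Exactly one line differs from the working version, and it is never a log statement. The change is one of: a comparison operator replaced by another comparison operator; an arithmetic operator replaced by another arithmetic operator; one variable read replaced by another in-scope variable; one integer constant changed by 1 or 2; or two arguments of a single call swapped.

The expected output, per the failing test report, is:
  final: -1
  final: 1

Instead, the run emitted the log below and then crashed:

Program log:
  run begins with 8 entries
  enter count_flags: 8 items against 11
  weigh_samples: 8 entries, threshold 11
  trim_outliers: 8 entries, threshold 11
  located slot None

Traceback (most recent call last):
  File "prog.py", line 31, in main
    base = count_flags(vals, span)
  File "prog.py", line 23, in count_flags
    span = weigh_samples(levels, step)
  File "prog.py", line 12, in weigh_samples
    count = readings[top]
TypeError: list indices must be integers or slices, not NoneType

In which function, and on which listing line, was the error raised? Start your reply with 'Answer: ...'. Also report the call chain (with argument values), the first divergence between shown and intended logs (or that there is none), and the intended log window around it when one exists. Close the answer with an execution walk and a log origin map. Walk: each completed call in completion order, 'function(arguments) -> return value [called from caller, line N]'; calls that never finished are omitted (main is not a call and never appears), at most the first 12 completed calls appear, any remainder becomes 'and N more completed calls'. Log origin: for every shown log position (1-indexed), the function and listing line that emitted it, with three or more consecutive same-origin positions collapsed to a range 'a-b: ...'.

Answer: the error was raised in weigh_samples, line 12.
The tell: At log position 5 the runs split — shown 'located slot None', but the working version logs 'located slot 4'.
Call chain: main -> count_flags([9, 9, 9, 12, 11, 10, 8, 4], 11) (called at line 31) -> weigh_samples([9, 9, 9, 12, 11, 10, 8, 4], 11) (called at line 23).
First divergence: at position 5 the run shows 'located slot None' where the working version logs 'located slot 4'.
Intended log window:
  3: weigh_samples: 8 entries, threshold 11
  4: trim_outliers: 8 entries, threshold 11
  5: located slot 4
  6: located slot 4
Execution walk:
  trim_outliers([9, 9, 9, 12, 11, 10, 8, 4], 11) -> None  [called from weigh_samples, line 10]
Log line origins:
  1: from main, line 30
  2: from count_flags, line 22
  3: from weigh_samples, line 9
  4: from trim_outliers, line 2
  5: from weigh_samples, line 11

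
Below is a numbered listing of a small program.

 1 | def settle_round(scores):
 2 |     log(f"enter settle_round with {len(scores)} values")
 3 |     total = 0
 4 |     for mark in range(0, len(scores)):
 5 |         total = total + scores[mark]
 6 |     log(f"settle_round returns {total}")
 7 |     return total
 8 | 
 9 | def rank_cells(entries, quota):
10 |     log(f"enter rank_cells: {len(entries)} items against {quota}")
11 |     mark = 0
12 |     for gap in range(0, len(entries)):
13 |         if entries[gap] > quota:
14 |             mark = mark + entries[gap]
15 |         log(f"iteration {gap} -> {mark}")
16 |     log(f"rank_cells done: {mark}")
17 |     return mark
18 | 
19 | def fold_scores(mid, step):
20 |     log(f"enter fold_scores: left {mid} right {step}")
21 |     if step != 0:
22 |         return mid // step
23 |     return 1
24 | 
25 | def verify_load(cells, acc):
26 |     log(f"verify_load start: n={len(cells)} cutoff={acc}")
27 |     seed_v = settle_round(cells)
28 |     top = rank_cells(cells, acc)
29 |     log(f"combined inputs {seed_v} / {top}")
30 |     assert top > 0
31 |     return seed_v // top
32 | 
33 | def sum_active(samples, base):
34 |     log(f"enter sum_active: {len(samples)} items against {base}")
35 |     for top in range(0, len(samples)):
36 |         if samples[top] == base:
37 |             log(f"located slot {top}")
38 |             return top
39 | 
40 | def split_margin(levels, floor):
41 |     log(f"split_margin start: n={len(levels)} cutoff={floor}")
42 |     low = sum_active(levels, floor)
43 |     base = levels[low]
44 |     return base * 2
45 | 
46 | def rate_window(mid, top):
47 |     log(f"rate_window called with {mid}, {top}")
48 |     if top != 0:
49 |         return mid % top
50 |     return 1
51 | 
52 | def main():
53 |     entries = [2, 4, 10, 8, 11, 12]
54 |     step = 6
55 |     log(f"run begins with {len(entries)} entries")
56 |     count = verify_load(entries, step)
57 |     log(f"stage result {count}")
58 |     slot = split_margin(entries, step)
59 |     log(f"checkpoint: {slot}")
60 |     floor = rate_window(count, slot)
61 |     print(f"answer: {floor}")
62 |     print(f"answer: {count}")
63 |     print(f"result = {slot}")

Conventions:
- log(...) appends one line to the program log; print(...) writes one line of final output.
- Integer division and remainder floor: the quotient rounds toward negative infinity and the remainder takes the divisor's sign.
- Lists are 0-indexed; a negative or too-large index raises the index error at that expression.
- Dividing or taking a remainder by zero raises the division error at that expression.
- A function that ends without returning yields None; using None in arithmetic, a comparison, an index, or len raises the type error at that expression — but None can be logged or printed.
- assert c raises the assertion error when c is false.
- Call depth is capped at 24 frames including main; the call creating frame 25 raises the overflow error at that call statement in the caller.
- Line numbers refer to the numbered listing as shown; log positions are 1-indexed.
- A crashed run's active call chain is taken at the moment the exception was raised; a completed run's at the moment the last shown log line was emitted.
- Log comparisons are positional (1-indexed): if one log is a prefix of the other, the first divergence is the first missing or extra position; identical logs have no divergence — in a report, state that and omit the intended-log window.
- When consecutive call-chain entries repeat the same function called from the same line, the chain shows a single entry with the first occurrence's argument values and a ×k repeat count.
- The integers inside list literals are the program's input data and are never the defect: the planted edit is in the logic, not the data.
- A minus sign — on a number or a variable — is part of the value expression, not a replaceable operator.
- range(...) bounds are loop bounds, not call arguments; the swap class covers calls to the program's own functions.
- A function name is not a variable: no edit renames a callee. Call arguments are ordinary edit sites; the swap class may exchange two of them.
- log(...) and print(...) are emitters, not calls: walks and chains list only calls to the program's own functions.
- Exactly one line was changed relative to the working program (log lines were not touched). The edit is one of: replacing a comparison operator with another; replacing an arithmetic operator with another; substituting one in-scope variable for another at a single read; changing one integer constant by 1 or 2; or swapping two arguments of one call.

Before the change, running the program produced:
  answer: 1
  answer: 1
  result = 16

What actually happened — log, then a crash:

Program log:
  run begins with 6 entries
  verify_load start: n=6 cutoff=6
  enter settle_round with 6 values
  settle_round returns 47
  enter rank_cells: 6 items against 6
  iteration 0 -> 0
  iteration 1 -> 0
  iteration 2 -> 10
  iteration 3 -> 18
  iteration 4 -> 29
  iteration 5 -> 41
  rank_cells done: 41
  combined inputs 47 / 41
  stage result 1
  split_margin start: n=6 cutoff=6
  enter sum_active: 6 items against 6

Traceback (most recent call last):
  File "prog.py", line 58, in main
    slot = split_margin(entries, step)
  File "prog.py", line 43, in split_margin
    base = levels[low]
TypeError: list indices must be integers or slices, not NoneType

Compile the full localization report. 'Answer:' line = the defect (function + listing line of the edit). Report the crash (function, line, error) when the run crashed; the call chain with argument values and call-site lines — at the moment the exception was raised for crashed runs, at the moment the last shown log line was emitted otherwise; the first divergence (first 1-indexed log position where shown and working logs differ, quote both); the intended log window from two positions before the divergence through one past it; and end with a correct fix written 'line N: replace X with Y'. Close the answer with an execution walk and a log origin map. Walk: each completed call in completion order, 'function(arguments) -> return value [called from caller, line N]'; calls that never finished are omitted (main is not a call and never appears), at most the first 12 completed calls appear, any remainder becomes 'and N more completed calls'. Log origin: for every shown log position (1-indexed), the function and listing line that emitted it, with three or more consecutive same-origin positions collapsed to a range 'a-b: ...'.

Answer: the defect is in main at line 54.
The tell: Position 2 is the first bad log line: 'verify_load start: n=6 cutoff=6' should read 'verify_load start: n=6 cutoff=8'.
Crash: split_margin, line 43, TypeError.
Call chain: main -> split_margin([2, 4, 10, 8, 11, 12], 6) (called at line 58).
First divergence: position 2 — the shown line 'verify_load start: n=6 cutoff=6' should read 'verify_load start: n=6 cutoff=8'.
Intended log window:
  1: run begins with 6 entries
  2: verify_load start: n=6 cutoff=8
  3: enter settle_round with 6 values
Execution walk:
  settle_round([2, 4, 10, 8, 11, 12]) -> 47  [called from verify_load, line 27]
  rank_cells([2, 4, 10, 8, 11, 12], 6) -> 41  [called from verify_load, line 28]
  verify_load([2, 4, 10, 8, 11, 12], 6) -> 1  [called from main, line 56]
  sum_active([2, 4, 10, 8, 11, 12], 6) -> None  [called from split_margin, line 42]
Origin of each log line:
  1: from main, line 55
  2: from verify_load, line 26
  3: from settle_round, line 2
  4: from settle_round, line 6
  5: from rank_cells, line 10
  6-11: from rank_cells, line 15
  12: from rank_cells, line 16
  13: from verify_load, line 29
  14: from main, line 57
  15: from split_margin, line 41
  16: from sum_active, line 34
A correct fix: line 54: replace `6` with `8`.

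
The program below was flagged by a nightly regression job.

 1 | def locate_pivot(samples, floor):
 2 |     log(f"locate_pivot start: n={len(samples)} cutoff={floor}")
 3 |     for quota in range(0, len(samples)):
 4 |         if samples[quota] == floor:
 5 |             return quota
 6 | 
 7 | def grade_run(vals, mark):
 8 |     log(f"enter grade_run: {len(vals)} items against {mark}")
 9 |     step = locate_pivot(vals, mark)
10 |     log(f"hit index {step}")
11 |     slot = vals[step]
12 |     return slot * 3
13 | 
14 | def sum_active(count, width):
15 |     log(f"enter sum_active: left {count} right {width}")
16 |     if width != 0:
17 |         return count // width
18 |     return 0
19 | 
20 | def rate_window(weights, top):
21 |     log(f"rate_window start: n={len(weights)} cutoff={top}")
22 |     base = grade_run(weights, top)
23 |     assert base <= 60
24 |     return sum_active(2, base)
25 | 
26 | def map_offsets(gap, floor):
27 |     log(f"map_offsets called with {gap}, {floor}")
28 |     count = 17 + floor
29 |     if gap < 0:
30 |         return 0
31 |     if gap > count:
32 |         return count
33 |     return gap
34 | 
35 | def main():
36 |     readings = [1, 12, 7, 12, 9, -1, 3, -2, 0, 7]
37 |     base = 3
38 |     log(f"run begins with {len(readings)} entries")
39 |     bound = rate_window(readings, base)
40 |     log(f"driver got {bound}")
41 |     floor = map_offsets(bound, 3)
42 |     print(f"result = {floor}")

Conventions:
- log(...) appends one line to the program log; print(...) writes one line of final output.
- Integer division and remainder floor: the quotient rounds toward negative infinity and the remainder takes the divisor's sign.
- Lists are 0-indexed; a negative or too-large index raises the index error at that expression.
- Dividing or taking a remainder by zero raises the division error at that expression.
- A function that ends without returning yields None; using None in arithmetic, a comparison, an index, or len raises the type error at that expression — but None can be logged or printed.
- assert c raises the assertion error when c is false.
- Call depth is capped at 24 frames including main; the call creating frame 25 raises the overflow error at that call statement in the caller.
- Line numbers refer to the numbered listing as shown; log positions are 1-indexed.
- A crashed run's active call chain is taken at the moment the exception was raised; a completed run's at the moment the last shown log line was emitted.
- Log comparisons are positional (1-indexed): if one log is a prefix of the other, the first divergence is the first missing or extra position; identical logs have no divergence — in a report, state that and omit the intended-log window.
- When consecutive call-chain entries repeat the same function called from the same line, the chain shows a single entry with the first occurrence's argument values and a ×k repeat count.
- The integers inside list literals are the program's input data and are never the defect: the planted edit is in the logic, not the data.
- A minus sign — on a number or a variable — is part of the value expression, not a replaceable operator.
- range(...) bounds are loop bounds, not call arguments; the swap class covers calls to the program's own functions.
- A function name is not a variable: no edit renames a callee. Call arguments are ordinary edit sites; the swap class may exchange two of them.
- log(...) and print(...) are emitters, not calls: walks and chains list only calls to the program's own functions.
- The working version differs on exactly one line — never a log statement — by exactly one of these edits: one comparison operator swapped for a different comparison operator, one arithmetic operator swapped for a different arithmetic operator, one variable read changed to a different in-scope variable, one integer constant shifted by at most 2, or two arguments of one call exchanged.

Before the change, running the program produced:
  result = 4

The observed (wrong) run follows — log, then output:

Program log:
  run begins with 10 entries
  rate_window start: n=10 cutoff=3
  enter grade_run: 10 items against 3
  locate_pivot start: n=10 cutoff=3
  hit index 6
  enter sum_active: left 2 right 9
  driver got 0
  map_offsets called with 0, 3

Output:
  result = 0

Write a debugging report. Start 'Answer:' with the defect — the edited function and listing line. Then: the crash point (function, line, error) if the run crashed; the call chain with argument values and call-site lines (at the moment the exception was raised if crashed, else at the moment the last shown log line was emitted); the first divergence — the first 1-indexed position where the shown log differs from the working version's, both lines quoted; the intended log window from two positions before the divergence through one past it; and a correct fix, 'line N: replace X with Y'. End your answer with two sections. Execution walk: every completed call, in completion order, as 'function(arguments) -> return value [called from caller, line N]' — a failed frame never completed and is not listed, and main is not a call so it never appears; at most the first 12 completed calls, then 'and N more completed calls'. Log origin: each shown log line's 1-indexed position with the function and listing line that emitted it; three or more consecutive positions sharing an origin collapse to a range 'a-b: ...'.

Answer: the defect is in rate_window at line 24.
Key observation: The earliest visible damage is log position 6 — 'enter sum_active: left 2 right 9' rather than the intended 'enter sum_active: left 9 right 2'.
Call chain: main -> map_offsets(0, 3) (called at line 41).
First divergence: position 6; shown 'enter sum_active: left 2 right 9' vs intended 'enter sum_active: left 9 right 2'.
Intended log window:
  4: locate_pivot start: n=10 cutoff=3
  5: hit index 6
  6: enter sum_active: left 9 right 2
  7: driver got 4
Execution walk:
  locate_pivot([1, 12, 7, 12, 9, -1, 3, -2, 0, 7], 3) -> 6  [called from grade_run, line 9]
  grade_run([1, 12, 7, 12, 9, -1, 3, -2, 0, 7], 3) -> 9  [called from rate_window, line 22]
  sum_active(2, 9) -> 0  [called from rate_window, line 24]
  rate_window([1, 12, 7, 12, 9, -1, 3, -2, 0, 7], 3) -> 0  [called from main, line 39]
  map_offsets(0, 3) -> 0  [called from main, line 41]
Log origins:
  1 — main, line 38
  2 — rate_window, line 21
  3 — grade_run, line 8
  4 — locate_pivot, line 2
  5 — grade_run, line 10
  6 — sum_active, line 15
  7 — main, line 40
  8 — map_offsets, line 27
A correct fix: line 24: replace `sum_active(2, base)` with `sum_active(base, 2)`.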